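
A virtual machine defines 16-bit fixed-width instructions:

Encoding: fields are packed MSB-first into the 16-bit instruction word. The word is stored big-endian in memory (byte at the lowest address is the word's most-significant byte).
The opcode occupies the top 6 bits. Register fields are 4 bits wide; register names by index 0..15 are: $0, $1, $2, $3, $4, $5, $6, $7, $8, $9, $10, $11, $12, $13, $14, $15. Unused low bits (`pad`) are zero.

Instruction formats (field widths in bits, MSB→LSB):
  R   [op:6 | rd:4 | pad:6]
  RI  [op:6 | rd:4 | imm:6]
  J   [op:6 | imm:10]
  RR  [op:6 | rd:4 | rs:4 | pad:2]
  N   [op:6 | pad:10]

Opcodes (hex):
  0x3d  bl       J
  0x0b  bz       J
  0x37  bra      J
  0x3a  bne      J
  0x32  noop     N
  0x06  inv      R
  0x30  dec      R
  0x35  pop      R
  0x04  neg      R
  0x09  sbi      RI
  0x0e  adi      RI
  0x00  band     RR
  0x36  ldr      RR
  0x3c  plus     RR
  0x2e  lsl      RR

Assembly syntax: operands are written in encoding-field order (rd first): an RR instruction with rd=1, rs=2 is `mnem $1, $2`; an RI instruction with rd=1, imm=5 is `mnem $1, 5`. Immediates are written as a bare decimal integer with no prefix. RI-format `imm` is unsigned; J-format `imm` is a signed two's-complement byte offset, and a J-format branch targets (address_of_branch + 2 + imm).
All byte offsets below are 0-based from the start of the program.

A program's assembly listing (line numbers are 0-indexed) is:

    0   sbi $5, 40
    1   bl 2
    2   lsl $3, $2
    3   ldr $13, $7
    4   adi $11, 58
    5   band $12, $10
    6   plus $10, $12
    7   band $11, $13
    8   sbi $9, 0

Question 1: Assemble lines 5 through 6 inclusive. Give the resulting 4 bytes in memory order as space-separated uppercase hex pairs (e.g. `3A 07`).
03 28 F2 B0

L5: band op=0x0:6|rd=12:4|rs=10:4|pad=0:2 ⇒ 0x0328 ⇒ big 03 28
L6: plus op=0x3c:6|rd=10:4|rs=12:4|pad=0:2 ⇒ 0xf2b0 ⇒ big f2 b0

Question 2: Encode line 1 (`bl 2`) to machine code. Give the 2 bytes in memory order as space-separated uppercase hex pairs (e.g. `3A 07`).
line 1 (bl): pack op=0x3d:6|imm=2:10 = 0xf402; big→ f4 02

F4 02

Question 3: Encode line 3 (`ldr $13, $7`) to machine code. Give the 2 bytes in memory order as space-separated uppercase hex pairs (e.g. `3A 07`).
DB 5C

L3: ldr op=0x36:6|rd=13:4|rs=7:4|pad=0:2 ⇒ 0xdb5c ⇒ big db 5c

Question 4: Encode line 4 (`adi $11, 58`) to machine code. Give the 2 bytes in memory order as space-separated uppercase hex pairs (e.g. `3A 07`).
line 4 (adi): pack op=0xe:6|rd=11:4|imm=58:6 = 0x3afa; big→ 3a fa

3A FA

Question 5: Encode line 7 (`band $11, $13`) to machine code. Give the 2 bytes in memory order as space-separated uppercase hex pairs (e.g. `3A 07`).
line 7 (band): pack op=0x0:6|rd=11:4|rs=13:4|pad=0:2 = 0x02f4; big→ 02 f4

02 F4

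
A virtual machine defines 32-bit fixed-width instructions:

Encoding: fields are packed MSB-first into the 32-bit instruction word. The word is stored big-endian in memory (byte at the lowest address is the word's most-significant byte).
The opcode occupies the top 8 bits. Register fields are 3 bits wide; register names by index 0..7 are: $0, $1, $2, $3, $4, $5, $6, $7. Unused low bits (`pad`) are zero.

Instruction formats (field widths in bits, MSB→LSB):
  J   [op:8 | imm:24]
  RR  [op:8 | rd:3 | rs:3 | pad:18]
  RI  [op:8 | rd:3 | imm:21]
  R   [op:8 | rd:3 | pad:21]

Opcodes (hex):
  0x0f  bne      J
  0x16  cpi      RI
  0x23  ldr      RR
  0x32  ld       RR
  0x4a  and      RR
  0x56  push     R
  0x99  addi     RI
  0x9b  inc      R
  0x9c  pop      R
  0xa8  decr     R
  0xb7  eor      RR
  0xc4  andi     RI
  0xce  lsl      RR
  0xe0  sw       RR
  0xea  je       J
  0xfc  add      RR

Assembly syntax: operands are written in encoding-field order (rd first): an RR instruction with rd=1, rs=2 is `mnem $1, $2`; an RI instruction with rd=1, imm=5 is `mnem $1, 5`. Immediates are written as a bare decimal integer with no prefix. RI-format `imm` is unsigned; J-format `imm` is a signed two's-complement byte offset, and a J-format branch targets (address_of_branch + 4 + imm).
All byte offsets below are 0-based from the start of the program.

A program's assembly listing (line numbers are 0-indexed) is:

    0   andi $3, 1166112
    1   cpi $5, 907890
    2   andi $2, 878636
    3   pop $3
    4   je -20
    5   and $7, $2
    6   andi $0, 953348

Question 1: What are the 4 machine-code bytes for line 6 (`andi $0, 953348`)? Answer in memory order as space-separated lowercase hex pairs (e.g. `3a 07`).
c4 0e 8c 04

6. andi fields op=0xc4:8|rd=0:3|imm=953348:21 → word c40e8c04h → c4 0e 8c 04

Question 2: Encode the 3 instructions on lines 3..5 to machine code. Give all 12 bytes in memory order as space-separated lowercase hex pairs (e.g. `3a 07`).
9c 60 00 00 ea ff ff ec 4a e8 00 00

3. pop fields op=0x9c:8|rd=3:3|pad=0:21 → word 9c600000h → 9c 60 00 00
4. je fields op=0xea:8|imm=-20:24 → word eaffffech → ea ff ff ec
5. and fields op=0x4a:8|rd=7:3|rs=2:3|pad=0:18 → word 4ae80000h → 4a e8 00 00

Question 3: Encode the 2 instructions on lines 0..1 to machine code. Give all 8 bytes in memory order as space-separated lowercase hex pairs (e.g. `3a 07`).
line 0 (andi): pack op=0xc4:8|rd=3:3|imm=1166112:21 = 0xc471cb20; big→ c4 71 cb 20
line 1 (cpi): pack op=0x16:8|rd=5:3|imm=907890:21 = 0x16adda72; big→ 16 ad da 72

c4 71 cb 20 16 ad da 72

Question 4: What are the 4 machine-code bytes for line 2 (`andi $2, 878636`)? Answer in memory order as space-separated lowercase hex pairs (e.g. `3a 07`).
L2: andi op=0xc4:8|rd=2:3|imm=878636:21 ⇒ 0xc44d682c ⇒ big c4 4d 68 2c

c4 4d 68 2c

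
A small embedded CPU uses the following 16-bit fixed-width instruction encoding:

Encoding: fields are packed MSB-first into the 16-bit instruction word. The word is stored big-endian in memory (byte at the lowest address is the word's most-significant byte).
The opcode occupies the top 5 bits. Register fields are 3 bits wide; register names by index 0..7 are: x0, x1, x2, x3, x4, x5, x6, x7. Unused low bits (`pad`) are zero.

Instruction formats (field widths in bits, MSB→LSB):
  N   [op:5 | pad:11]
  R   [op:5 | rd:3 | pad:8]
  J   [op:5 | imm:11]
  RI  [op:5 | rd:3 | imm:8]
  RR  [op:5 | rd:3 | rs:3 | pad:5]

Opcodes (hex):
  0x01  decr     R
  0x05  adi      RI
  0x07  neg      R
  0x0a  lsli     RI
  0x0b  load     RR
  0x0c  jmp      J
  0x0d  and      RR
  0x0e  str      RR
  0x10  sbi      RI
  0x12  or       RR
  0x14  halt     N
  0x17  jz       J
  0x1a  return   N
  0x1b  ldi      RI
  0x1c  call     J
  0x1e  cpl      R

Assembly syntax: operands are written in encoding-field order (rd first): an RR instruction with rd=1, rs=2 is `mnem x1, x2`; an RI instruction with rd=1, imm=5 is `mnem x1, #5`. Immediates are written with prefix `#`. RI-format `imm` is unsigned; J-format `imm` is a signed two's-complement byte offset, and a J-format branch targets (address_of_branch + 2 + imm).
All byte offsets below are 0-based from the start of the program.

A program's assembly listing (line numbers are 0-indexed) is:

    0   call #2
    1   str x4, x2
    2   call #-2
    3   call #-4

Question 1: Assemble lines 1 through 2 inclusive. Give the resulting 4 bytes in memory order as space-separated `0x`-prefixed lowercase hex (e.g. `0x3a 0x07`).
0x74 0x40 0xe7 0xfe

line 1 (str): pack op=0xe:5|rd=4:3|rs=2:3|pad=0:5 = 0x7440; big→ 74 40
line 2 (call): pack op=0x1c:5|imm=-2:11 = 0xe7fe; big→ e7 fe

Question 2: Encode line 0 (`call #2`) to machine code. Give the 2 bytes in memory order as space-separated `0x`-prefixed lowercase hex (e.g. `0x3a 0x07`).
0. call fields op=0x1c:5|imm=2:11 → word e002h → e0 02

0xe0 0x02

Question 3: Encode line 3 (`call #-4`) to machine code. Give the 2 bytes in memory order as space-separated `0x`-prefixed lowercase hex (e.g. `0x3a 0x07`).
0xe7 0xfc

L3: call op=0x1c:5|imm=-4:11 ⇒ 0xe7fc ⇒ big e7 fc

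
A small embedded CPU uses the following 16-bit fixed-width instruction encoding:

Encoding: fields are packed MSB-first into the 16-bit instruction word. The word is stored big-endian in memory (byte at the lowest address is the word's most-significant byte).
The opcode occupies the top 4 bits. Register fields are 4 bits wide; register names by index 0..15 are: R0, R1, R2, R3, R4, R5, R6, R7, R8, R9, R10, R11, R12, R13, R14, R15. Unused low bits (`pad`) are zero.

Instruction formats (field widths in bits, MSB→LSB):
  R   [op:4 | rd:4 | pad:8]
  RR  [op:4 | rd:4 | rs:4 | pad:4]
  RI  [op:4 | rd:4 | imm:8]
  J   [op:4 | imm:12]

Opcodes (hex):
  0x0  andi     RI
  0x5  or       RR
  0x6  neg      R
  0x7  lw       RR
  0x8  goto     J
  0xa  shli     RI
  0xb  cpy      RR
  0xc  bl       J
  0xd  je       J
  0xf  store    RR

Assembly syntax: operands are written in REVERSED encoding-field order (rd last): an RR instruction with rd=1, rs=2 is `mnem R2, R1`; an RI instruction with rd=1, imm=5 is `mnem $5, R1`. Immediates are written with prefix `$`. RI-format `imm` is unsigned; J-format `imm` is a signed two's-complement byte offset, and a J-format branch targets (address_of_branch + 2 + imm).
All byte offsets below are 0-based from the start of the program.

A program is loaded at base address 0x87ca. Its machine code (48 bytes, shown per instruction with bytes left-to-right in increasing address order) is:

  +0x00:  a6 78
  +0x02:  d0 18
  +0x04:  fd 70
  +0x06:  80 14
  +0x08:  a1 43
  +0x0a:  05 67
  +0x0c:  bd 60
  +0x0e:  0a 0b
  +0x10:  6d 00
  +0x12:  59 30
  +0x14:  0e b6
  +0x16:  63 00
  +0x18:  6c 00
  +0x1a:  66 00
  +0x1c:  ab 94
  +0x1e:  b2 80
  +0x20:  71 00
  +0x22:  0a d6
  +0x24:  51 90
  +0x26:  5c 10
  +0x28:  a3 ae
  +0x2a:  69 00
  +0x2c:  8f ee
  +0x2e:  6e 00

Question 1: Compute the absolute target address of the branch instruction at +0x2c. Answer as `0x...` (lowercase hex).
0x87e6

@+2c  big-endian(8f ee) = 0x8fee
  top 4b → 0x8 → goto [J]
  imm: (w>>0)&0xfff=0xfee (s12→-18) → $-18
  target = base 0x87ca + off 0x2c + 2 + imm -18 = 0x87e6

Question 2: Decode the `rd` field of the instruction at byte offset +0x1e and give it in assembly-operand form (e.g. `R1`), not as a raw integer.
off 0x1e: read b2 80 as big → 0xb280
  op=0xb280>>12=0xb ⇒ cpy (RR)
  [11:8] rd=2 = R2
  [7:4] rs=8 = R8

R2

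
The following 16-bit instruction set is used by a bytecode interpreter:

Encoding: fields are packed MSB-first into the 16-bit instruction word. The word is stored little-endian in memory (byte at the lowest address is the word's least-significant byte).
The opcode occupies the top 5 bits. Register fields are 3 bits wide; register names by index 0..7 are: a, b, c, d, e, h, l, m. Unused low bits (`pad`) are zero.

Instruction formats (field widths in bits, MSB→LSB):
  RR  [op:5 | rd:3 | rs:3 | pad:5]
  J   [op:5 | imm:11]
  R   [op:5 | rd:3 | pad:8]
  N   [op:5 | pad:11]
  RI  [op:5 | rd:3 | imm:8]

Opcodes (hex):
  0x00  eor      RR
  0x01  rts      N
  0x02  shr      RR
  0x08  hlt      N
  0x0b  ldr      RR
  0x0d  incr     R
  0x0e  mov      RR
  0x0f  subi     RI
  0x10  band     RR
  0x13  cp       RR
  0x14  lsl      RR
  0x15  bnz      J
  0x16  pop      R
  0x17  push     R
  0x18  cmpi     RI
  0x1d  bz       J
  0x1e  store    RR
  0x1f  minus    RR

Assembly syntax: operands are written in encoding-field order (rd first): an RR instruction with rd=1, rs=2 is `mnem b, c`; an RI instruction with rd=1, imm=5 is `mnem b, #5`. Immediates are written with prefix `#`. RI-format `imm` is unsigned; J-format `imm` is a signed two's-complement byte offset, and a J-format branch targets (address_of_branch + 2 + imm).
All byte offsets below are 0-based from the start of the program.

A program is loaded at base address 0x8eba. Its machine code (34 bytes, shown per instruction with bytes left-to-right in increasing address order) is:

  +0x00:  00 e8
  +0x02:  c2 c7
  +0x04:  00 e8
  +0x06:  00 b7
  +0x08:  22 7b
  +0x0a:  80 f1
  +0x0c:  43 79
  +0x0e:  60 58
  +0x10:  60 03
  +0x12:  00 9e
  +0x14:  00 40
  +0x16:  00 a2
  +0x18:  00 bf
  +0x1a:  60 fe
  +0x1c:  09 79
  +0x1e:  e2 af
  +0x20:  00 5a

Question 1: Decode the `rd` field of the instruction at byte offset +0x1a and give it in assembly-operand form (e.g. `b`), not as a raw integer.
@+1a  little-endian(60 fe) = 0xfe60
  top 5b → 0x1f → minus [RR]
  [10:8] rd=6 = l
  [7:5] rs=3 = d

l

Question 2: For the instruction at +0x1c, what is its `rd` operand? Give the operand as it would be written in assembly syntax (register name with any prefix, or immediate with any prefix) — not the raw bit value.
[1c] 09 79 → 0x7909
  op=0x7909>>11=0xf ⇒ subi (RI)
  rd@[10:8]=0x1 ⇒ b
  imm@[7:0]=0x9 ⇒ #9

b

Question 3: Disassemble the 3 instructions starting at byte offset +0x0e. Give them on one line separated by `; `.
ldr a, d; eor d, d; cp l, a

off 0x0e: read 60 58 as little → 0x5860
  top 5b → 0xb → ldr [RR]
  [10:8] rd=0 = a
  [7:5] rs=3 = d
off 0x10: read 60 03 as little → 0x0360
  top 5b → 0x0 → eor [RR]
  [10:8] rd=3 = d
  [7:5] rs=3 = d
off 0x12: read 00 9e as little → 0x9e00
  top 5b → 0x13 → cp [RR]
  [10:8] rd=6 = l
  [7:5] rs=0 = a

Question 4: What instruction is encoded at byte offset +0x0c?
off 0x0c: read 43 79 as little → 0x7943
  op=0x7943>>11=0xf ⇒ subi (RI)
  rd@[10:8]=0x1 ⇒ b
  imm@[7:0]=0x43 ⇒ #67

subi b, #67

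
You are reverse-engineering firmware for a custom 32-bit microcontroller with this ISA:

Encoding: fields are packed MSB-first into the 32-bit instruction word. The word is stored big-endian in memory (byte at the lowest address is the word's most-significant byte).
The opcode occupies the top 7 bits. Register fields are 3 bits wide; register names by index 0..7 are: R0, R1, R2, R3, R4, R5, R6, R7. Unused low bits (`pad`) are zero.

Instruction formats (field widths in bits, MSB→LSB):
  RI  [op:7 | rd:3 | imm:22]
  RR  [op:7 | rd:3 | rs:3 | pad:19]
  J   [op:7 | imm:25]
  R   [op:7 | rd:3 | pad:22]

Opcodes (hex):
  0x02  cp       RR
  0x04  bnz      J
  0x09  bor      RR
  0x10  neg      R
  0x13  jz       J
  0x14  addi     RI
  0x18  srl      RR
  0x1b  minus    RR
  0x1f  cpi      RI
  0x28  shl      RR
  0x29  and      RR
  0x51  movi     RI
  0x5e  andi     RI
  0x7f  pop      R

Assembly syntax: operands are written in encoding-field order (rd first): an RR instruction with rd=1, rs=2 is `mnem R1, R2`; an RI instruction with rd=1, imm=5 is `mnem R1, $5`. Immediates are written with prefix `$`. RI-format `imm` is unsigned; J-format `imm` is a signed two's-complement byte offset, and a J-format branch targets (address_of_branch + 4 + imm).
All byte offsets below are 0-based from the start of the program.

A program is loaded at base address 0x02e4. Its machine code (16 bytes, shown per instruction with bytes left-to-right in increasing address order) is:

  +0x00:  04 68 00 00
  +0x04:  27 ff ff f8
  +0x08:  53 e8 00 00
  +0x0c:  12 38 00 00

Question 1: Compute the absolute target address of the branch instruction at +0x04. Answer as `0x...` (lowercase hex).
+0x04: 27 ff ff f8 ⇒ word 0x27fffff8 (big)
  op=0x27fffff8>>25=0x13 ⇒ jz (J)
  [24:0] imm=33554424 (s25→-8) = $-8
  target = base 0x02e4 + off 0x04 + 4 + imm -8 = 0x02e4

0x02e4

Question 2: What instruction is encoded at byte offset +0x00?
cp R1, R5

+0x00: 04 68 00 00 ⇒ word 0x04680000 (big)
  opcode bits[31:25]=0x2: cp/RR
  rd@[24:22]=0x1 ⇒ R1
  rs@[21:19]=0x5 ⇒ R5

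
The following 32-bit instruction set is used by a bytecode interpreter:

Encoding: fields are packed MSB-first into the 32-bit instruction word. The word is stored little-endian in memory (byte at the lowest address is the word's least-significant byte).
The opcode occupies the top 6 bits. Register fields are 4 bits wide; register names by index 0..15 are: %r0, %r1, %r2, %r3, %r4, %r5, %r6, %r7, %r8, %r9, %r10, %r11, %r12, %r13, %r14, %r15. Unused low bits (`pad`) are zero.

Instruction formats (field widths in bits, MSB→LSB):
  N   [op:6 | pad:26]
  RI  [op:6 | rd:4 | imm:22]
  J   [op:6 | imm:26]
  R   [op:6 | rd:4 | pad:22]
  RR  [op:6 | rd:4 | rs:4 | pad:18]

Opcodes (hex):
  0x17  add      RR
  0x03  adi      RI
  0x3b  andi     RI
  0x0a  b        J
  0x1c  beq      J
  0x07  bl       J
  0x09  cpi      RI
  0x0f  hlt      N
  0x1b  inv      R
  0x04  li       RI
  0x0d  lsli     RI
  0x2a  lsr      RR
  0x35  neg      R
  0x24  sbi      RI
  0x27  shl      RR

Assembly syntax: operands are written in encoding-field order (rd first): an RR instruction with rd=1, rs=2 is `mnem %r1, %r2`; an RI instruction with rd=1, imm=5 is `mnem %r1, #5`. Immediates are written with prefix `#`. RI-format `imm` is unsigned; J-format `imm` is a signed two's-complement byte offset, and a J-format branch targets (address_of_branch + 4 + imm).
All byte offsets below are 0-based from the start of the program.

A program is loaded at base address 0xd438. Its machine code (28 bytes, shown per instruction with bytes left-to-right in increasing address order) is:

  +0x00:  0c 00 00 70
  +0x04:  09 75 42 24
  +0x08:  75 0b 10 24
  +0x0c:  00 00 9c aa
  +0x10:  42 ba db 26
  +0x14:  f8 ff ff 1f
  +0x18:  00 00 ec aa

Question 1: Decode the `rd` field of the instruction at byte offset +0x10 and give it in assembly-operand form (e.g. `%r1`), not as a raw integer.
[10] 42 ba db 26 → 0x26dbba42
  opcode bits[31:26]=0x9: cpi/RI
  [25:22] rd=11 = %r11
  [21:0] imm=1817154 = #1817154

%r11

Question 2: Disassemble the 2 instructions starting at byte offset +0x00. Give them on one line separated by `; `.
beq #12; cpi %r1, #161033

off 0x00: read 0c 00 00 70 as little → 0x7000000c
  op=0x7000000c>>26=0x1c ⇒ beq (J)
  imm: (w>>0)&0x3ffffff=0xc → #12
off 0x04: read 09 75 42 24 as little → 0x24427509
  op=0x24427509>>26=0x9 ⇒ cpi (RI)
  rd: (w>>22)&0xf=0x1 → %r1
  imm: (w>>0)&0x3fffff=0x27509 → #161033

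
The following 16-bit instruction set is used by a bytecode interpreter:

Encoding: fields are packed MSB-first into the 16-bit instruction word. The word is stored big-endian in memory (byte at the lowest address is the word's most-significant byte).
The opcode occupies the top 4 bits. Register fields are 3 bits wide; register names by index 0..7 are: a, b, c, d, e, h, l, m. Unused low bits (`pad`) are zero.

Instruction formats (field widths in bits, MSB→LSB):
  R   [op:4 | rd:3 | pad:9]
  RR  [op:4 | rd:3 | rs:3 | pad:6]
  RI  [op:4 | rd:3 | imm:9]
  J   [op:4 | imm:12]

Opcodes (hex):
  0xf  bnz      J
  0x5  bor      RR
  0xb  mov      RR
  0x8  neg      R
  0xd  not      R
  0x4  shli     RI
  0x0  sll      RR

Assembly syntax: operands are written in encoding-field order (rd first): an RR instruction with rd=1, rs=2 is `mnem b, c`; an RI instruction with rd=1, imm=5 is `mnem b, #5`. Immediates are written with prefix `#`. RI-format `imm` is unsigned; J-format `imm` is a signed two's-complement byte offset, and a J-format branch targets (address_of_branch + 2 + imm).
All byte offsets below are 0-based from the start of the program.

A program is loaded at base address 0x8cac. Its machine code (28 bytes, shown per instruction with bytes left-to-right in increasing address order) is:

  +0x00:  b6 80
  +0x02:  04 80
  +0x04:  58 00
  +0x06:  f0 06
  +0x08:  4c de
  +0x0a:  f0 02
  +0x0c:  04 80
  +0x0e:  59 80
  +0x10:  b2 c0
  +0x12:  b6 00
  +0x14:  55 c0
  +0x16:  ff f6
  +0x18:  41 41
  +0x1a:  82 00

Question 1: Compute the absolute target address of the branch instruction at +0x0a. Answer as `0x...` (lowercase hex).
+0x0a: f0 02 ⇒ word 0xf002 (big)
  op=0xf002>>12=0xf ⇒ bnz (J)
  imm@[11:0]=0x2 ⇒ #2
  target = base 0x8cac + off 0x0a + 2 + imm 2 = 0x8cba

0x8cba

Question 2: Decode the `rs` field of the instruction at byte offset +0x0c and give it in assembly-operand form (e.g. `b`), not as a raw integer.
c

off 0x0c: read 04 80 as big → 0x0480
  top 4b → 0x0 → sll [RR]
  rd@[11:9]=0x2 ⇒ c
  rs@[8:6]=0x2 ⇒ c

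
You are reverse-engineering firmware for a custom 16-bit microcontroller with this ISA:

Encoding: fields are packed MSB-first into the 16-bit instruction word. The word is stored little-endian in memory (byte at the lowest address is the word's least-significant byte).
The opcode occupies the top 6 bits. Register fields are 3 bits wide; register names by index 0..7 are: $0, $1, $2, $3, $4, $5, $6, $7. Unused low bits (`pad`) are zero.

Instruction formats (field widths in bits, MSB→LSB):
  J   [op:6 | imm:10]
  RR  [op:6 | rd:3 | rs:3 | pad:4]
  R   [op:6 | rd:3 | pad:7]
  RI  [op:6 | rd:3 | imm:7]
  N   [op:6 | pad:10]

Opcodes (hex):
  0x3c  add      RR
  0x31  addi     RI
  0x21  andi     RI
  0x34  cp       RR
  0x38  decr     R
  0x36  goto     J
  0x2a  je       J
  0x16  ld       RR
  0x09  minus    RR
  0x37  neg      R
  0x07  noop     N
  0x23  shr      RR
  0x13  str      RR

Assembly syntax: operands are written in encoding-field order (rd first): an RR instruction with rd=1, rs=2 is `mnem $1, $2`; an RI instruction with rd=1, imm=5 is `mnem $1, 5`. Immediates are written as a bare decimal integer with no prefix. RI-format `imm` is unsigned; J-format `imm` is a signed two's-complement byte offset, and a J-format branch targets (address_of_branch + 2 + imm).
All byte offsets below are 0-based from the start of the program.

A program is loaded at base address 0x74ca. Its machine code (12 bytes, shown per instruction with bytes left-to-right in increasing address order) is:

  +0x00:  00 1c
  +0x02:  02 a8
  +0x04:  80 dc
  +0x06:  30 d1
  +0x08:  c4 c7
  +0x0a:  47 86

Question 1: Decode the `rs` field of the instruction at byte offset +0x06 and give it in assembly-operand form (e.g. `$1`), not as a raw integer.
$3

+0x06: 30 d1 ⇒ word 0xd130 (little)
  op=0xd130>>10=0x34 ⇒ cp (RR)
  rd@[9:7]=0x2 ⇒ $2
  rs@[6:4]=0x3 ⇒ $3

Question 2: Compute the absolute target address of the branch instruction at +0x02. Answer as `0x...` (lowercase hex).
off 0x02: read 02 a8 as little → 0xa802
  opcode bits[15:10]=0x2a: je/J
  [9:0] imm=2 = 2
  target = base 0x74ca + off 0x02 + 2 + imm 2 = 0x74d0

0x74d0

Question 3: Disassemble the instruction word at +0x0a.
[0a] 47 86 → 0x8647
  top 6b → 0x21 → andi [RI]
  rd@[9:7]=0x4 ⇒ $4
  imm@[6:0]=0x47 ⇒ 71

andi $4, 71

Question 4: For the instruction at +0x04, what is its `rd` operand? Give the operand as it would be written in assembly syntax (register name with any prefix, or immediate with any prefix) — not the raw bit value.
+0x04: 80 dc ⇒ word 0xdc80 (little)
  top 6b → 0x37 → neg [R]
  [9:7] rd=1 = $1

$1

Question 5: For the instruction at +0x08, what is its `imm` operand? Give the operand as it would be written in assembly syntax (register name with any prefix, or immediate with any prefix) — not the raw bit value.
@+08  little-endian(c4 c7) = 0xc7c4
  op=0xc7c4>>10=0x31 ⇒ addi (RI)
  [9:7] rd=7 = $7
  [6:0] imm=68 = 68

68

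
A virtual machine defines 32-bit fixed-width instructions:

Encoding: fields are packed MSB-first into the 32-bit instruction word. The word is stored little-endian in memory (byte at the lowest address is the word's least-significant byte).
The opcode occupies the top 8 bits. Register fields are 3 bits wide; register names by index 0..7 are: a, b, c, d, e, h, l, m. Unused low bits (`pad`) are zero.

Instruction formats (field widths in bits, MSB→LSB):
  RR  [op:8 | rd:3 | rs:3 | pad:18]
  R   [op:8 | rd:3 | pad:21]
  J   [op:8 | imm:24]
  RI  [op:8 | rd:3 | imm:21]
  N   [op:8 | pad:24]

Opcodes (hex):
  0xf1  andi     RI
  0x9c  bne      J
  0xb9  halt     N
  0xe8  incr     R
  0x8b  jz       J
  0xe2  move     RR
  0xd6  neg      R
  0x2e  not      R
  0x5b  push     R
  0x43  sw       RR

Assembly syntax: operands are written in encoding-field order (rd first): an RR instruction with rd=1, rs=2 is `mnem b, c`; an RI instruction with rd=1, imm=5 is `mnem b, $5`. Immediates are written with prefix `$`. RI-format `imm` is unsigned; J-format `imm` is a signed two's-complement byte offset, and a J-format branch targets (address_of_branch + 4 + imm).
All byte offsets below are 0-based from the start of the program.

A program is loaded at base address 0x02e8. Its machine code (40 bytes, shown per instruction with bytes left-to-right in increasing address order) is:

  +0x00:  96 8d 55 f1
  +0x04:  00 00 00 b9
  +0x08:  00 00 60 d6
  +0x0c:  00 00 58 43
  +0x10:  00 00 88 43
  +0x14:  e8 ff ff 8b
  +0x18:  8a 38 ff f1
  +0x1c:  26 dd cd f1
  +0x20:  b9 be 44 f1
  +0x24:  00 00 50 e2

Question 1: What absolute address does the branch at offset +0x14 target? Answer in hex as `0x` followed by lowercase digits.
0x02e8

off 0x14: read e8 ff ff 8b as little → 0x8bffffe8
  top 8b → 0x8b → jz [J]
  [23:0] imm=16777192 (s24→-24) = $-24
  target = base 0x02e8 + off 0x14 + 4 + imm -24 = 0x02e8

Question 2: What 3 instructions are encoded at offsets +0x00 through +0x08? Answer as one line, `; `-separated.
[00] 96 8d 55 f1 → 0xf1558d96
  top 8b → 0xf1 → andi [RI]
  rd@[23:21]=0x2 ⇒ c
  imm@[20:0]=0x158d96 ⇒ $1412502
[04] 00 00 00 b9 → 0xb9000000
  top 8b → 0xb9 → halt [N]
[08] 00 00 60 d6 → 0xd6600000
  top 8b → 0xd6 → neg [R]
  rd@[23:21]=0x3 ⇒ d

andi c, $1412502; halt; neg d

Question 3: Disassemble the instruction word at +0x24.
@+24  little-endian(00 00 50 e2) = 0xe2500000
  op=0xe2500000>>24=0xe2 ⇒ move (RR)
  rd: (w>>21)&0x7=0x2 → c
  rs: (w>>18)&0x7=0x4 → e

move c, e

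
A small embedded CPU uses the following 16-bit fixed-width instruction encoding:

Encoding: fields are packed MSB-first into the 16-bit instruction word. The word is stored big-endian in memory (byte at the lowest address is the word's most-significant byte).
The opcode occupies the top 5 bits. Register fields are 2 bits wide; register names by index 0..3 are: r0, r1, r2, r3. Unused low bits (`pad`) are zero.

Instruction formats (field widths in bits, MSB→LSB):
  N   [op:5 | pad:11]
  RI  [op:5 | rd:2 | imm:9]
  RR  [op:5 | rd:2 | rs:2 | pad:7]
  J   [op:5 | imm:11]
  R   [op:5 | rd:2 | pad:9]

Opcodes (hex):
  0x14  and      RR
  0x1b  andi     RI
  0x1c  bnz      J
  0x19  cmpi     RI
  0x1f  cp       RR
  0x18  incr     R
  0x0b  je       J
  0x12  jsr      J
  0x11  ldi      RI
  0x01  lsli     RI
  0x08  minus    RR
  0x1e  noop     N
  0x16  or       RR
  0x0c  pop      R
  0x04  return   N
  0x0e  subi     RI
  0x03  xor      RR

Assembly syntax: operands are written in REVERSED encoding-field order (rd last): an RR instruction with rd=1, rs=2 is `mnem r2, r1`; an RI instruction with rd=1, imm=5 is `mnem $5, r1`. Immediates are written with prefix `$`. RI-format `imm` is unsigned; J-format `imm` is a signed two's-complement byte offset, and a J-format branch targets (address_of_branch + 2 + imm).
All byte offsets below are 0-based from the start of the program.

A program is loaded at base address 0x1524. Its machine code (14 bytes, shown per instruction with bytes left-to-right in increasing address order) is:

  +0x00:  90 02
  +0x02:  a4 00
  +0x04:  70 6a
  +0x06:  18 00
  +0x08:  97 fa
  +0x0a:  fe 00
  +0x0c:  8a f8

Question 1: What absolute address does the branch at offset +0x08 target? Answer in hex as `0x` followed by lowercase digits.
0x1528

off 0x08: read 97 fa as big → 0x97fa
  op=0x97fa>>11=0x12 ⇒ jsr (J)
  imm: (w>>0)&0x7ff=0x7fa (s11→-6) → $-6
  target = base 0x1524 + off 0x08 + 2 + imm -6 = 0x1528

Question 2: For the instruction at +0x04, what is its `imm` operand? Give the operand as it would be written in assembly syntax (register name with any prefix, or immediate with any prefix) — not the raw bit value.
@+04  big-endian(70 6a) = 0x706a
  opcode bits[15:11]=0xe: subi/RI
  [10:9] rd=0 = r0
  [8:0] imm=106 = $106

$106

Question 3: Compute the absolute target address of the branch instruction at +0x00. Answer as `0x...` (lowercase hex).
0x1528

@+00  big-endian(90 02) = 0x9002
  op=0x9002>>11=0x12 ⇒ jsr (J)
  [10:0] imm=2 = $2
  target = base 0x1524 + off 0x00 + 2 + imm 2 = 0x1528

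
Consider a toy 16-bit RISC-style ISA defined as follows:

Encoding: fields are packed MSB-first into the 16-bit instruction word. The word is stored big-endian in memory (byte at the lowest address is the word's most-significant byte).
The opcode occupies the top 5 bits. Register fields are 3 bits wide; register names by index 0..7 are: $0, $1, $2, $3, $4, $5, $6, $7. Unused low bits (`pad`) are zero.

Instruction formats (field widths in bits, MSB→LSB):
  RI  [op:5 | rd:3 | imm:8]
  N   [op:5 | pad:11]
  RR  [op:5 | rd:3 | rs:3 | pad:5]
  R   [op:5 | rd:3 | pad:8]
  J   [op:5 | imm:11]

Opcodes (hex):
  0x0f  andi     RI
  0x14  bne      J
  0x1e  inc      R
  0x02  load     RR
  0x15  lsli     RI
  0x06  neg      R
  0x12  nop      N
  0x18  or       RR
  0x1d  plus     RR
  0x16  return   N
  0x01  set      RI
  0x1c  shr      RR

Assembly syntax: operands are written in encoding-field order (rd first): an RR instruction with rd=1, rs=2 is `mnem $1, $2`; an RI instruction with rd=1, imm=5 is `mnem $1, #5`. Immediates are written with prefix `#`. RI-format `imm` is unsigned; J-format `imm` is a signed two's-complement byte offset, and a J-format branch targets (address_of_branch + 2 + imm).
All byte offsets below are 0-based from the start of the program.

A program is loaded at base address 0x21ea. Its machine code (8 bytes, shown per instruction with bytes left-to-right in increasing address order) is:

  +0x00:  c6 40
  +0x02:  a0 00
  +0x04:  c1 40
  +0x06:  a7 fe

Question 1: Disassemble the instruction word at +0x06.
[06] a7 fe → 0xa7fe
  top 5b → 0x14 → bne [J]
  imm@[10:0]=0x7fe (s11→-2) ⇒ #-2

bne #-2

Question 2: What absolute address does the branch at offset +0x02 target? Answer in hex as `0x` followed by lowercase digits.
+0x02: a0 00 ⇒ word 0xa000 (big)
  top 5b → 0x14 → bne [J]
  imm@[10:0]=0x0 ⇒ #0
  target = base 0x21ea + off 0x02 + 2 + imm 0 = 0x21ee

0x21ee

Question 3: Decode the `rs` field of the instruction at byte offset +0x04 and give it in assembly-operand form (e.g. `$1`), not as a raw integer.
$2

off 0x04: read c1 40 as big → 0xc140
  op=0xc140>>11=0x18 ⇒ or (RR)
  rd@[10:8]=0x1 ⇒ $1
  rs@[7:5]=0x2 ⇒ $2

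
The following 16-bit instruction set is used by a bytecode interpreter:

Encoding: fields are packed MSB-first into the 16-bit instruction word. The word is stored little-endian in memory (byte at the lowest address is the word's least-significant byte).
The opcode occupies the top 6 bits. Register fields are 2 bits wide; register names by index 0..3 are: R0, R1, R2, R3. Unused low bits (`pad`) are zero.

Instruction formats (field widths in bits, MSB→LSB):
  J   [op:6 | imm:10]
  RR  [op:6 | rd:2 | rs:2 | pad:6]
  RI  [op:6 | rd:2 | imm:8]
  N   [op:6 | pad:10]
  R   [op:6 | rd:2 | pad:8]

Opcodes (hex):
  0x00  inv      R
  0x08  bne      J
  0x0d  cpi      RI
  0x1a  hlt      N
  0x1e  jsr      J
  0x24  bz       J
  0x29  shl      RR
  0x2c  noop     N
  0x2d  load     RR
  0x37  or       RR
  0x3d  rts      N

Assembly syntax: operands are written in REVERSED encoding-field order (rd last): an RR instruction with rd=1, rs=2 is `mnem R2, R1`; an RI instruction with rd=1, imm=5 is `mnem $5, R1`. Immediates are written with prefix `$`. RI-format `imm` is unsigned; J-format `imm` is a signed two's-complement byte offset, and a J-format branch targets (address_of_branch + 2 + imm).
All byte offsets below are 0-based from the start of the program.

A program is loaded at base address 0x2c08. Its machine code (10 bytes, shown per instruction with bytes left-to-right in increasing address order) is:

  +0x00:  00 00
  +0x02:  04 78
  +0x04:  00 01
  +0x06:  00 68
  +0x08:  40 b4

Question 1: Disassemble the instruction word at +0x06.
hlt

off 0x06: read 00 68 as little → 0x6800
  opcode bits[15:10]=0x1a: hlt/N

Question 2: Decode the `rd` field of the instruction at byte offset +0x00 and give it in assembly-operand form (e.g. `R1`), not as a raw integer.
R0

+0x00: 00 00 ⇒ word 0x0000 (little)
  opcode bits[15:10]=0x0: inv/R
  [9:8] rd=0 = R0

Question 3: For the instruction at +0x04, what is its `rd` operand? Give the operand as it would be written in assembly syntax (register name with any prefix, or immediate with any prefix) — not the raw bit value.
@+04  little-endian(00 01) = 0x0100
  top 6b → 0x0 → inv [R]
  [9:8] rd=1 = R1

R1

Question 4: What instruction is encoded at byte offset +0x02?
[02] 04 78 → 0x7804
  top 6b → 0x1e → jsr [J]
  imm@[9:0]=0x4 ⇒ $4

jsr $4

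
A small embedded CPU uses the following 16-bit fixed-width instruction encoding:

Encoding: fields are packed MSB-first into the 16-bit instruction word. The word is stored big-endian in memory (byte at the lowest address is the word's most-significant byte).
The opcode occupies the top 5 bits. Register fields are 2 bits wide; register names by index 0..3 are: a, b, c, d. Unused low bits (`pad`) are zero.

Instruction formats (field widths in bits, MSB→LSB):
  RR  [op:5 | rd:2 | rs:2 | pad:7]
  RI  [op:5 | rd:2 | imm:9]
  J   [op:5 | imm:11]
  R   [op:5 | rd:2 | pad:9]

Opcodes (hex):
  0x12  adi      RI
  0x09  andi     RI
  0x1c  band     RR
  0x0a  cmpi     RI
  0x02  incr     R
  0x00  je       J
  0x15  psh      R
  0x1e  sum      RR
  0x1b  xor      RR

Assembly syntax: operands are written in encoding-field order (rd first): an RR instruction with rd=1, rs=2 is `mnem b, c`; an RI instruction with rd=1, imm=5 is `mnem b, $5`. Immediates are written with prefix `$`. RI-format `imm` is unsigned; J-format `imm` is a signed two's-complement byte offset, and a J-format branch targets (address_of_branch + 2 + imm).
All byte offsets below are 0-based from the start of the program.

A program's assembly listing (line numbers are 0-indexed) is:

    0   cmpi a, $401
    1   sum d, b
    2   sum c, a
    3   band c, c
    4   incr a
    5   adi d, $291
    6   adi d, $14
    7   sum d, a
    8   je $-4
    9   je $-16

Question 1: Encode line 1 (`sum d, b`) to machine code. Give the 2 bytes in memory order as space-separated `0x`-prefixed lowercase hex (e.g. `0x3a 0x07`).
L1: sum op=0x1e:5|rd=3:2|rs=1:2|pad=0:7 ⇒ 0xf680 ⇒ big f6 80

0xf6 0x80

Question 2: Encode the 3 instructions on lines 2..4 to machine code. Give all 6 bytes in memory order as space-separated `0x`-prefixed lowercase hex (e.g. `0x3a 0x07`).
0xf4 0x00 0xe5 0x00 0x10 0x00

2. sum fields op=0x1e:5|rd=2:2|rs=0:2|pad=0:7 → word f400h → f4 00
3. band fields op=0x1c:5|rd=2:2|rs=2:2|pad=0:7 → word e500h → e5 00
4. incr fields op=0x2:5|rd=0:2|pad=0:9 → word 1000h → 10 00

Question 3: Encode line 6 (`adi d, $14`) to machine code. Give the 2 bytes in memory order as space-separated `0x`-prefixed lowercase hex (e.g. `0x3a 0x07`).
0x96 0x0e

6. adi fields op=0x12:5|rd=3:2|imm=14:9 → word 960eh → 96 0e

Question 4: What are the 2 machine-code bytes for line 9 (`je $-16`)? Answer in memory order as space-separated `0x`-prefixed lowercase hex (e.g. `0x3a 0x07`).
0x07 0xf0

9. je fields op=0x0:5|imm=-16:11 → word 07f0h → 07 f0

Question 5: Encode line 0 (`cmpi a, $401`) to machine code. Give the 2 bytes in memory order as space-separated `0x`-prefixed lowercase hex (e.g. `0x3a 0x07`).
line 0 (cmpi): pack op=0xa:5|rd=0:2|imm=401:9 = 0x5191; big→ 51 91

0x51 0x91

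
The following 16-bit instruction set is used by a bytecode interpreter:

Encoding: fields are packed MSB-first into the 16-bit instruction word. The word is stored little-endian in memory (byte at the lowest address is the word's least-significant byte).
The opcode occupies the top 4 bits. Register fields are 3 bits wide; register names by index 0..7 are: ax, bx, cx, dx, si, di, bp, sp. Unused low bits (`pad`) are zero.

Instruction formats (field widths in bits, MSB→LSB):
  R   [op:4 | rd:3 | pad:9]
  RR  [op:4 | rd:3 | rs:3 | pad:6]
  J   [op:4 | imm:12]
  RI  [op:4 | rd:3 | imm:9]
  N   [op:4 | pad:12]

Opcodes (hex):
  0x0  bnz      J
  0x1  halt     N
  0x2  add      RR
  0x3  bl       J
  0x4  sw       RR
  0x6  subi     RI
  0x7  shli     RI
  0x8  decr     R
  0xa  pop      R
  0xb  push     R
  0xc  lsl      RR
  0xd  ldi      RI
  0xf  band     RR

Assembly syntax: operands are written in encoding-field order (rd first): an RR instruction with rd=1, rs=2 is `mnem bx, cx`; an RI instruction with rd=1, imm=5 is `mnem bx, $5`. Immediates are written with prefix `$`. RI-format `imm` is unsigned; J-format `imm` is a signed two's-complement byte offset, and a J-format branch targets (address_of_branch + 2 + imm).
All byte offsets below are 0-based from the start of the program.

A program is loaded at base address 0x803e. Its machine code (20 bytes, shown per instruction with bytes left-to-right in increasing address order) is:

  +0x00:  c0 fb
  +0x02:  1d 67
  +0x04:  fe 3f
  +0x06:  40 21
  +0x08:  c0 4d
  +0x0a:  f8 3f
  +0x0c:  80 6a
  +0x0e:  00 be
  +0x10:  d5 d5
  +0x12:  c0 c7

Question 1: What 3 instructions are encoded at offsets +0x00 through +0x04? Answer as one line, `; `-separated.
[00] c0 fb → 0xfbc0
  op=0xfbc0>>12=0xf ⇒ band (RR)
  [11:9] rd=5 = di
  [8:6] rs=7 = sp
[02] 1d 67 → 0x671d
  op=0x671d>>12=0x6 ⇒ subi (RI)
  [11:9] rd=3 = dx
  [8:0] imm=285 = $285
[04] fe 3f → 0x3ffe
  op=0x3ffe>>12=0x3 ⇒ bl (J)
  [11:0] imm=4094 (s12→-2) = $-2

band di, sp; subi dx, $285; bl $-2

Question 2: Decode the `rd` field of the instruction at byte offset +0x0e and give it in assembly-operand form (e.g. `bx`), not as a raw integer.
+0x0e: 00 be ⇒ word 0xbe00 (little)
  op=0xbe00>>12=0xb ⇒ push (R)
  rd@[11:9]=0x7 ⇒ sp

sp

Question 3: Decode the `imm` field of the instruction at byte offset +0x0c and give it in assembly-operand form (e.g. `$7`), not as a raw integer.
$128

off 0x0c: read 80 6a as little → 0x6a80
  op=0x6a80>>12=0x6 ⇒ subi (RI)
  [11:9] rd=5 = di
  [8:0] imm=128 = $128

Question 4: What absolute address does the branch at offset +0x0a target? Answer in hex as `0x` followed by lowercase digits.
0x8042

@+0a  little-endian(f8 3f) = 0x3ff8
  opcode bits[15:12]=0x3: bl/J
  imm: (w>>0)&0xfff=0xff8 (s12→-8) → $-8
  target = base 0x803e + off 0x0a + 2 + imm -8 = 0x8042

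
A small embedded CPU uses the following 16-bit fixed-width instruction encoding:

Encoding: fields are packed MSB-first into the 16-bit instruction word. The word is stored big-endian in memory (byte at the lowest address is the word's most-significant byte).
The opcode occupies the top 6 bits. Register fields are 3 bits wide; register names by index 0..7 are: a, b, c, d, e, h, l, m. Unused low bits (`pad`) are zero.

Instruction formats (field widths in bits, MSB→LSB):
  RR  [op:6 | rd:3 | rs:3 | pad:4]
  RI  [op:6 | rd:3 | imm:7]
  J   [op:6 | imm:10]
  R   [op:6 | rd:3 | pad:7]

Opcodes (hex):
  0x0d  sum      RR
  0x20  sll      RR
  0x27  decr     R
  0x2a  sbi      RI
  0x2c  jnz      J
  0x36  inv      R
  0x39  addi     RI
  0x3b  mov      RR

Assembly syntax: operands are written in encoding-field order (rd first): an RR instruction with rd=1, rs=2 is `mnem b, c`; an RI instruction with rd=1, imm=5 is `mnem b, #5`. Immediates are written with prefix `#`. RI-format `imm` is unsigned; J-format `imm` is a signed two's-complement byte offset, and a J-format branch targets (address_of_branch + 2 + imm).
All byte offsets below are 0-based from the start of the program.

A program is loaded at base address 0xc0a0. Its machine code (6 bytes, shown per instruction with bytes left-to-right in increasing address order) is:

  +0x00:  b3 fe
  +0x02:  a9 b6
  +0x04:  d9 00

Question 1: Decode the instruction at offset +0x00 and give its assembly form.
@+00  big-endian(b3 fe) = 0xb3fe
  op=0xb3fe>>10=0x2c ⇒ jnz (J)
  [9:0] imm=1022 (s10→-2) = #-2

jnz #-2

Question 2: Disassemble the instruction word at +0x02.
sbi d, #54

@+02  big-endian(a9 b6) = 0xa9b6
  top 6b → 0x2a → sbi [RI]
  [9:7] rd=3 = d
  [6:0] imm=54 = #54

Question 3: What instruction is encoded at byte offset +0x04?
inv c

off 0x04: read d9 00 as big → 0xd900
  top 6b → 0x36 → inv [R]
  [9:7] rd=2 = c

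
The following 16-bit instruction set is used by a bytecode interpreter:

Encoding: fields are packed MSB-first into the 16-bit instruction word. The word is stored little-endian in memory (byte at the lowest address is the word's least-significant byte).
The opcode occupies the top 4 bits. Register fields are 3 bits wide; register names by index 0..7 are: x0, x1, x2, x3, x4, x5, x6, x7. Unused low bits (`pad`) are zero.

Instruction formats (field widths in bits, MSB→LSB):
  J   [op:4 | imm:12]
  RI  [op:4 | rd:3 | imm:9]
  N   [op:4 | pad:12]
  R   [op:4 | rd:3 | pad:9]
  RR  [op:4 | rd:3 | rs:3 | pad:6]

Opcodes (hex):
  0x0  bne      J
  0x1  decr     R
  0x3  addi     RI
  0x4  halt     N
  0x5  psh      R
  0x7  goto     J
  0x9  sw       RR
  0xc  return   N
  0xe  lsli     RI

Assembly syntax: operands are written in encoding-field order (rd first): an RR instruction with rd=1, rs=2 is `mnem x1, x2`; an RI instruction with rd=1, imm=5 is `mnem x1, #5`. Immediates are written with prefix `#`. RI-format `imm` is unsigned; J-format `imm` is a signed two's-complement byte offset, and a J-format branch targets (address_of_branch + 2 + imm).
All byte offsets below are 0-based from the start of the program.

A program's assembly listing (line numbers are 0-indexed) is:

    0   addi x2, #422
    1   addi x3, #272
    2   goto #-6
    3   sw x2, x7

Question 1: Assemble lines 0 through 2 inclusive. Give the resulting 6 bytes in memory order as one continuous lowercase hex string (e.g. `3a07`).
a6351037fa7f

L0: addi op=0x3:4|rd=2:3|imm=422:9 ⇒ 0x35a6 ⇒ little a6 35
L1: addi op=0x3:4|rd=3:3|imm=272:9 ⇒ 0x3710 ⇒ little 10 37
L2: goto op=0x7:4|imm=-6:12 ⇒ 0x7ffa ⇒ little fa 7f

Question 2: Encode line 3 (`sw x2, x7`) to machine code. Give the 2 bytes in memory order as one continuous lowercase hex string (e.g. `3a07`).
3. sw fields op=0x9:4|rd=2:3|rs=7:3|pad=0:6 → word 95c0h → c0 95

c095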